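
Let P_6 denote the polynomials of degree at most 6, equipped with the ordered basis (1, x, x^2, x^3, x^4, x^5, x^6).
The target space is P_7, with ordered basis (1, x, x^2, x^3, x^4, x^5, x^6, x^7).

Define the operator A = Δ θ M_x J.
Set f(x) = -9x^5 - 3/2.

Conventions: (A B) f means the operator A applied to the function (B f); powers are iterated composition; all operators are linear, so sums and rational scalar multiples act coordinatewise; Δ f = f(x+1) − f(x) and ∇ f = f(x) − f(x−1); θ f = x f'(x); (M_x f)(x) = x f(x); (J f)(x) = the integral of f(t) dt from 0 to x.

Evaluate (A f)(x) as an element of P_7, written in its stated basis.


J f = -(3/2)x^6 - (3/2)x
M_x J f = -(3/2)x^7 - (3/2)x^2
θ M_x J f = -(21/2)x^7 - 3x^2
Δ (θ M_x) J f = -(147/2)x^6 - (441/2)x^5 - (735/2)x^4 - (735/2)x^3 - (441/2)x^2 - (159/2)x - 27/2

g(x) = -(147/2)x^6 - (441/2)x^5 - (735/2)x^4 - (735/2)x^3 - (441/2)x^2 - (159/2)x - 27/2


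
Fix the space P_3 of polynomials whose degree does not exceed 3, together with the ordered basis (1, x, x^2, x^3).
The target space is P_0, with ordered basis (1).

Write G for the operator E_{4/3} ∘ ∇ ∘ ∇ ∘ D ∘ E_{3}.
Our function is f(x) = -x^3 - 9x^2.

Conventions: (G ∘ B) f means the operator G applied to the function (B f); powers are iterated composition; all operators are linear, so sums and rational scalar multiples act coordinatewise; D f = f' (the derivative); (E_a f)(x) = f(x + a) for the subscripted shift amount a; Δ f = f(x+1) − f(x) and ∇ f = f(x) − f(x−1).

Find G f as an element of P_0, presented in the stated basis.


E_{3} f = -x^3 - 18x^2 - 81x - 108
D E_{3} f = -3x^2 - 36x - 81
∇ D E_{3} f = -6x - 33
∇ (∇ ∘ D ∘ E_{3}) f = -6
E_{4/3} ∇ (∇ ∘ D ∘ E_{3}) f = -6

the result is g(x) = -6


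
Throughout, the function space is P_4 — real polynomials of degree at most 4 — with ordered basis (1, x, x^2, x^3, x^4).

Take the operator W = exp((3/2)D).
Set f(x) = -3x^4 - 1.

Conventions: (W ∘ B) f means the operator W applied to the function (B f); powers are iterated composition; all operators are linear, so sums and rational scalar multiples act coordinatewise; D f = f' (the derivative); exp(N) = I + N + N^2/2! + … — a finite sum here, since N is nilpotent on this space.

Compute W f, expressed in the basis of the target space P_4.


the image equals g(x) = -3x^4 - 18x^3 - (81/2)x^2 - (81/2)x - 259/16

order-1 term: -18x^3
order-2 term: -(81/2)x^2
order-3 term: -(81/2)x
order-4 term: -243/16
the series for exp((3/2)D) f terminates at order 4
exp((3/2)D) f = -3x^4 - 18x^3 - (81/2)x^2 - (81/2)x - 259/16


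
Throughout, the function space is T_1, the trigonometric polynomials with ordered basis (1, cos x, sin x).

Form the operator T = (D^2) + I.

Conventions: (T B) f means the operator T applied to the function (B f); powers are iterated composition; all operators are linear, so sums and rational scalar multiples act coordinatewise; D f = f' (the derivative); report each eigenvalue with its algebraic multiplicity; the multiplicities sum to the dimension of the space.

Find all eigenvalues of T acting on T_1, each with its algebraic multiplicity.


image of 1: 1
image of cos x: 0
image of sin x: 0
the matrix is diagonal; its diagonal is (1, 0, 0)
for a triangular matrix the eigenvalues are the diagonal entries, with algebraic multiplicity their repetition count

λ = 0 (multiplicity 2), λ = 1 (multiplicity 1)


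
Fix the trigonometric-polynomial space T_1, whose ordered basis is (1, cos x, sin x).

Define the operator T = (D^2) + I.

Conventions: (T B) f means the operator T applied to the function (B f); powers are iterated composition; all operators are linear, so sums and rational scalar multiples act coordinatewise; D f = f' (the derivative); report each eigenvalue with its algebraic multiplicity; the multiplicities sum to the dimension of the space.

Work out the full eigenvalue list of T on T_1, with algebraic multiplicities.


λ = 0 (multiplicity 2), λ = 1 (multiplicity 1)

image of 1: 1
image of cos x: 0
image of sin x: 0
the matrix is diagonal; its diagonal is (1, 0, 0)
for a triangular matrix the eigenvalues are the diagonal entries, with algebraic multiplicity their repetition count


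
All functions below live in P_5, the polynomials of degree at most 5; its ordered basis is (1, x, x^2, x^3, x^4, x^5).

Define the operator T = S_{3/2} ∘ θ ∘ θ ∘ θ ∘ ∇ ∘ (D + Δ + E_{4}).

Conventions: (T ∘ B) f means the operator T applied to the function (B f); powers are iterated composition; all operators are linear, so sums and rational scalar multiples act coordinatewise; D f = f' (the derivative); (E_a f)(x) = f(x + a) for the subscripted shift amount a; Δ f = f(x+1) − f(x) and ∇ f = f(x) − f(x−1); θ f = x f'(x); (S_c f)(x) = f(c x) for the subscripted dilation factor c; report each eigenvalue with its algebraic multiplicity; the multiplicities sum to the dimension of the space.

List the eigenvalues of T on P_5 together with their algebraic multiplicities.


image of 1: 0
image of x: 0
image of x^2: 3x
image of x^3: 54x^2 + (99/2)x
image of x^4: (729/2)x^3 + 1188x^2 + 204x
image of x^5: 1620x^4 + (40095/4)x^3 + 6120x^2 + (2715/2)x
the matrix is upper triangular; its diagonal is (0, 0, 0, 0, 0, 0)
for a triangular matrix the eigenvalues are the diagonal entries, with algebraic multiplicity their repetition count

λ = 0 (multiplicity 6)


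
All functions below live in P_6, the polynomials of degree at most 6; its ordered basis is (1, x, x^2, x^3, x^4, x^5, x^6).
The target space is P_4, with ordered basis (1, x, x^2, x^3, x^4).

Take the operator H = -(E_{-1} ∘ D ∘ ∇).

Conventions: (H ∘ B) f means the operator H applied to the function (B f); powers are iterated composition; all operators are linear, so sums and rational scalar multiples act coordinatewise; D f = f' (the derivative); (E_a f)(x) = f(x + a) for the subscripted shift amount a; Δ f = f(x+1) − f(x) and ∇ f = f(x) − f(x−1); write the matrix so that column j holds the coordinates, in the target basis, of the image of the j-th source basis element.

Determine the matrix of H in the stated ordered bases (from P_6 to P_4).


the matrix is [[0, 0, -2, 9, -28, 75, -186]; [0, 0, 0, -6, 36, -140, 450]; [0, 0, 0, 0, -12, 90, -420]; [0, 0, 0, 0, 0, -20, 180]; [0, 0, 0, 0, 0, 0, -30]] (rows listed top to bottom)

image of 1: 0
image of x: 0
image of x^2: -2
image of x^3: -6x + 9
image of x^4: -12x^2 + 36x - 28
image of x^5: -20x^3 + 90x^2 - 140x + 75
image of x^6: -30x^4 + 180x^3 - 420x^2 + 450x - 186
each image's coordinates form column j of the matrix


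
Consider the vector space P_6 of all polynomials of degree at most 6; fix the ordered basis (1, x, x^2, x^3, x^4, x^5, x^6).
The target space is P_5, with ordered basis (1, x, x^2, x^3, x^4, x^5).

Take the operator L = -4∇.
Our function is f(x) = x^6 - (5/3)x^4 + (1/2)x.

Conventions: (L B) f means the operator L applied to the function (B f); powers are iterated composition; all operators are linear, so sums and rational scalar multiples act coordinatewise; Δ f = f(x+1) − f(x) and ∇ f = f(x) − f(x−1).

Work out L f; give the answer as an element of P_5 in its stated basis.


the result is g(x) = -24x^5 + 60x^4 - (160/3)x^3 + 20x^2 + (8/3)x - 14/3

∇ f = 6x^5 - 15x^4 + (40/3)x^3 - 5x^2 - (2/3)x + 7/6
(-4∇) f = -24x^5 + 60x^4 - (160/3)x^3 + 20x^2 + (8/3)x - 14/3


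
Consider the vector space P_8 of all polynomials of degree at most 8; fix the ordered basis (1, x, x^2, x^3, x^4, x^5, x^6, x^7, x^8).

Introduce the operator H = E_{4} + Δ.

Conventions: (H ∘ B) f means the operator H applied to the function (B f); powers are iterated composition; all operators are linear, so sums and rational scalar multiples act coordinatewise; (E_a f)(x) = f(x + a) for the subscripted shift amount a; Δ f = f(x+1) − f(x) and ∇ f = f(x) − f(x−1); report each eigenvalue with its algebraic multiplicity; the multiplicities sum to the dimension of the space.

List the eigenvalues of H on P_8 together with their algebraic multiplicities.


λ = 1 (multiplicity 9)

image of 1: 1
image of x: x + 5
image of x^2: x^2 + 10x + 17
image of x^3: x^3 + 15x^2 + 51x + 65
image of x^4: x^4 + 20x^3 + 102x^2 + 260x + 257
image of x^5: x^5 + 25x^4 + 170x^3 + 650x^2 + 1285x + 1025
image of x^6: x^6 + 30x^5 + 255x^4 + 1300x^3 + 3855x^2 + 6150x + 4097
image of x^7: x^7 + 35x^6 + 357x^5 + 2275x^4 + 8995x^3 + 21525x^2 + 28679x + 16385
image of x^8: x^8 + 40x^7 + 476x^6 + 3640x^5 + 17990x^4 + 57400x^3 + 114716x^2 + 131080x + 65537
the matrix is upper triangular; its diagonal is (1, 1, 1, 1, 1, 1, 1, 1, 1)
for a triangular matrix the eigenvalues are the diagonal entries, with algebraic multiplicity their repetition count


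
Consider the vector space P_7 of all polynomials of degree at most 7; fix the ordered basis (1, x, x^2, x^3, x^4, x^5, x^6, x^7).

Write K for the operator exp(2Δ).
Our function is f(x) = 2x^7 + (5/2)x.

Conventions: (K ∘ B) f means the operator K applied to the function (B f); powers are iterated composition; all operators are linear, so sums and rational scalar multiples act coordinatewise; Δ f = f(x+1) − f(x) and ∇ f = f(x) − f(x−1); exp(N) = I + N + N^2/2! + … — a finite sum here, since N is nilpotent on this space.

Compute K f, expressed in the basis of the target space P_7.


order-1 term: 28x^6 + 84x^5 + 140x^4 + 140x^3 + 84x^2 + 28x + 9
order-2 term: 168x^5 + 840x^4 + 1960x^3 + 2520x^2 + 1736x + 504
order-3 term: 560x^4 + 3360x^3 + 8400x^2 + 10080x + 4816
order-4 term: 1120x^3 + 6720x^2 + 14560x + 11200
order-5 term: 1344x^2 + 6720x + 8960
order-6 term: 896x + 2688
order-7 term: 256
the series for exp(2Δ) f terminates at order 7
exp(2Δ) f = 2x^7 + 28x^6 + 252x^5 + 1540x^4 + 6580x^3 + 19068x^2 + (68045/2)x + 28433

the result is g(x) = 2x^7 + 28x^6 + 252x^5 + 1540x^4 + 6580x^3 + 19068x^2 + (68045/2)x + 28433


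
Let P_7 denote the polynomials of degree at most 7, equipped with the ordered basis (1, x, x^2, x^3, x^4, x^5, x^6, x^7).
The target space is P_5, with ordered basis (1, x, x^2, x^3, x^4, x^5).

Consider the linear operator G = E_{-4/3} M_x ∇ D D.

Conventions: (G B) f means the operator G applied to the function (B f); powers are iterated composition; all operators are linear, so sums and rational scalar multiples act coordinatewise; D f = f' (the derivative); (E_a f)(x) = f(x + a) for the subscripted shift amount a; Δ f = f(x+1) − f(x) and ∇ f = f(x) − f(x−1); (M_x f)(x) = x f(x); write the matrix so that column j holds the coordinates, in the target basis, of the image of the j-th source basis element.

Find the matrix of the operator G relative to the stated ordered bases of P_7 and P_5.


image of 1: 0
image of x: 0
image of x^2: 0
image of x^3: 6x - 8
image of x^4: 24x^2 - 76x + 176/3
image of x^5: 60x^3 - 300x^2 + 500x - 2480/9
image of x^6: 120x^4 - 820x^3 + 2120x^2 - (22030/9)x + 28600/27
image of x^7: 210x^5 - 1820x^4 + (19180/3)x^3 - (102130/9)x^2 + (273854/27)x - 294616/81
each image's coordinates form column j of the matrix

the matrix is [[0, 0, 0, -8, 176/3, -2480/9, 28600/27, -294616/81]; [0, 0, 0, 6, -76, 500, -22030/9, 273854/27]; [0, 0, 0, 0, 24, -300, 2120, -102130/9]; [0, 0, 0, 0, 0, 60, -820, 19180/3]; [0, 0, 0, 0, 0, 0, 120, -1820]; [0, 0, 0, 0, 0, 0, 0, 210]] (rows listed top to bottom)


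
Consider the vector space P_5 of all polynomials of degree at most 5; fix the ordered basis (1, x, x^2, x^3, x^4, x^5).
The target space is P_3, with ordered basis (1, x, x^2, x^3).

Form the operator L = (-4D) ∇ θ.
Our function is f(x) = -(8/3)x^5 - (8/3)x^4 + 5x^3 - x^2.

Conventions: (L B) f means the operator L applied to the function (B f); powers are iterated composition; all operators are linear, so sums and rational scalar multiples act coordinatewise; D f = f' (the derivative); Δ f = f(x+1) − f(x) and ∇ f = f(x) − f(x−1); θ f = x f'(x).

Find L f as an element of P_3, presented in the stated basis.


the result is g(x) = (3200/3)x^3 - 1088x^2 + (584/3)x + 100

θ f = -(40/3)x^5 - (32/3)x^4 + 15x^3 - 2x^2
∇ θ f = -(200/3)x^4 + (272/3)x^3 - (73/3)x^2 - 25x + 43/3
D ∇ θ f = -(800/3)x^3 + 272x^2 - (146/3)x - 25
(-4D) ∇ θ f = (3200/3)x^3 - 1088x^2 + (584/3)x + 100


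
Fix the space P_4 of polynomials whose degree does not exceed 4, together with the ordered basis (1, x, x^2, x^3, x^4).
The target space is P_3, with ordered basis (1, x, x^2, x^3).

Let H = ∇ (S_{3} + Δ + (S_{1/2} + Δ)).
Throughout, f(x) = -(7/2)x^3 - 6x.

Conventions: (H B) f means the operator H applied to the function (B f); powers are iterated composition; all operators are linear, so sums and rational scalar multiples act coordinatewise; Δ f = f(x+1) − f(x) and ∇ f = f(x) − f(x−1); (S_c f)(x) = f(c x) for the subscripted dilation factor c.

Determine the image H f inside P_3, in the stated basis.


S_{3} f = -(189/2)x^3 - 18x
Δ f = -(21/2)x^2 - (21/2)x - 19/2
S_{1/2} f = -(7/16)x^3 - 3x
Δ f = -(21/2)x^2 - (21/2)x - 19/2
(S_{1/2} + Δ) f = -(7/16)x^3 - (21/2)x^2 - (27/2)x - 19/2
(S_{3} + Δ + (S_{1/2} + Δ)) f = -(1519/16)x^3 - 21x^2 - 42x - 19
∇ (S_{3} + Δ + (S_{1/2} + Δ)) f = -(4557/16)x^2 + (3885/16)x - 1855/16

g(x) = -(4557/16)x^2 + (3885/16)x - 1855/16


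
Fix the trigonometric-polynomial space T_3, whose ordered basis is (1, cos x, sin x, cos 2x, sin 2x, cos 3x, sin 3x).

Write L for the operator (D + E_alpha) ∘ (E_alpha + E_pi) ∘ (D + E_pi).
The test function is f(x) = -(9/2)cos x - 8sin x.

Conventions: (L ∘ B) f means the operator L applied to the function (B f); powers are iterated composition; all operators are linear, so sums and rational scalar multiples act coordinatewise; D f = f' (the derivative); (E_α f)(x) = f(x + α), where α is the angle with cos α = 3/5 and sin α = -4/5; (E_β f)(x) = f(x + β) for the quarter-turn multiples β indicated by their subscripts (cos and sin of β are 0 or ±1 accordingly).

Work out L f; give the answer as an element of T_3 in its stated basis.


the result is g(x) = -(168/25)cos x - (74/25)sin x

D f = -8cos x + (9/2)sin x
E_pi f = (9/2)cos x + 8sin x
(D + E_pi) f = -(7/2)cos x + (25/2)sin x
E_alpha (D + E_pi) f = -(121/10)cos x + (47/10)sin x
E_pi (D + E_pi) f = (7/2)cos x - (25/2)sin x
(E_alpha + E_pi) (D + E_pi) f = -(43/5)cos x - (39/5)sin x
D ((E_alpha + E_pi) ∘ (D + E_pi)) f = -(39/5)cos x + (43/5)sin x
E_alpha ((E_alpha + E_pi) ∘ (D + E_pi)) f = (27/25)cos x - (289/25)sin x
(D + E_alpha) ((E_alpha + E_pi) ∘ (D + E_pi)) f = -(168/25)cos x - (74/25)sin x


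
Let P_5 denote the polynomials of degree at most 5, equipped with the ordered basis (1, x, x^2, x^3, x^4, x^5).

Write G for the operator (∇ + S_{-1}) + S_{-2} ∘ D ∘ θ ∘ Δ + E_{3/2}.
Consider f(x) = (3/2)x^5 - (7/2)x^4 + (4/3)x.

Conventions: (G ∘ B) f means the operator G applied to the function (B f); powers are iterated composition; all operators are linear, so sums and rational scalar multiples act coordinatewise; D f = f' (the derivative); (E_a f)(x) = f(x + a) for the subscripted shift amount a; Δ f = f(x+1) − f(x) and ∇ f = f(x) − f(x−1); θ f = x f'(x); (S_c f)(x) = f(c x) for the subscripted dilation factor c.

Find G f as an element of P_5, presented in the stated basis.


the result is g(x) = (47/4)x^4 - (3905/4)x^3 + (603/8)x^2 + (551/32)x - 863/192

∇ f = (15/2)x^4 - 29x^3 + 36x^2 - (43/2)x + 19/3
S_{-1} f = -(3/2)x^5 - (7/2)x^4 - (4/3)x
(∇ + S_{-1}) f = -(3/2)x^5 + 4x^4 - 29x^3 + 36x^2 - (137/6)x + 19/3
Δ f = (15/2)x^4 + x^3 - 6x^2 - (13/2)x - 2/3
θ Δ f = 30x^4 + 3x^3 - 12x^2 - (13/2)x
D θ Δ f = 120x^3 + 9x^2 - 24x - 13/2
S_{-2} (D ∘ θ ∘ Δ) f = -960x^3 + 36x^2 + 48x - 13/2
E_{3/2} f = (3/2)x^5 + (31/4)x^4 + (51/4)x^3 + (27/8)x^2 - (763/96)x - 277/64
((∇ + S_{-1}) + S_{-2} ∘ D ∘ θ ∘ Δ + E_{3/2}) f = (47/4)x^4 - (3905/4)x^3 + (603/8)x^2 + (551/32)x - 863/192


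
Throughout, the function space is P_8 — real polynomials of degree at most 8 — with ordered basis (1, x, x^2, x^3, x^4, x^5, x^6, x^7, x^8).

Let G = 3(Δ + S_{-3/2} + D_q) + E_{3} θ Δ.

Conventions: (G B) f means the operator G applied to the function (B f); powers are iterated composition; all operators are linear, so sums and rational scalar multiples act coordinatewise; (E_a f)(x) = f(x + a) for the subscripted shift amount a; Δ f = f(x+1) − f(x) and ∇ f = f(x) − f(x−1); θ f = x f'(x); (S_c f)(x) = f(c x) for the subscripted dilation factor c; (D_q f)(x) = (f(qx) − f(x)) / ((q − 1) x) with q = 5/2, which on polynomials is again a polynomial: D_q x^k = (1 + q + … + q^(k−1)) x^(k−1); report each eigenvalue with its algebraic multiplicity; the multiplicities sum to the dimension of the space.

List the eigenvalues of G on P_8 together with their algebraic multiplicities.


image of 1: 3
image of x: -(9/2)x + 6
image of x^2: (27/4)x^2 + (37/2)x + 9
image of x^3: -(81/8)x^3 + (177/4)x^2 + 48x + 66
image of x^4: (243/16)x^4 + (801/8)x^3 + 138x^2 + 412x + 447
image of x^5: -(729/32)x^5 + (3653/16)x^4 + 300x^3 + 1400x^2 + 3110x + 2628
image of x^6: (2187/64)x^6 + (17097/32)x^5 + 555x^4 + 3540x^3 + 11955x^2 + 20454x + 14061
image of x^7: -(6561/128)x^7 + (82029/64)x^6 + 924x^5 + 7490x^4 + 34020x^3 + 87990x^2 + 121996x + 70710
image of x^8: (19683/256)x^8 + (400609/128)x^7 + 1428x^6 + 14056x^5 + 80290x^4 + 278376x^3 + 582260x^2 + 679256x + 340731
the matrix is upper triangular; its diagonal is (3, -9/2, 27/4, -81/8, 243/16, -729/32, 2187/64, -6561/128, 19683/256)
for a triangular matrix the eigenvalues are the diagonal entries, with algebraic multiplicity their repetition count

λ = -6561/128 (multiplicity 1), λ = -729/32 (multiplicity 1), λ = -81/8 (multiplicity 1), λ = -9/2 (multiplicity 1), λ = 3 (multiplicity 1), λ = 27/4 (multiplicity 1), λ = 243/16 (multiplicity 1), λ = 2187/64 (multiplicity 1), λ = 19683/256 (multiplicity 1)


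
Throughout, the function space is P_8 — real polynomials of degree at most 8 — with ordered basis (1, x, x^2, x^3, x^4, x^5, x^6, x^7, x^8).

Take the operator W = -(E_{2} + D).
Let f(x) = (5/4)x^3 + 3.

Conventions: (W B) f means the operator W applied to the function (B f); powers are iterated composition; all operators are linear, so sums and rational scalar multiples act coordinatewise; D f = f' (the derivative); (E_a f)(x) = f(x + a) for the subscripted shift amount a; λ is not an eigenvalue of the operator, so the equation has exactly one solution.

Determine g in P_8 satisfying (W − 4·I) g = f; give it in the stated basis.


write g with unknown coordinates in the stated basis and equate coefficients in (W − 4·I) g = f
solving from the highest basis element down gives g = -(1/4)x^3 + (9/20)x^2 + (3/50)x - 149/250
check: W g = (1/4)x^3 + (9/5)x^2 + (6/25)x + 77/125
so W g − 4·g = (5/4)x^3 + 3 = f ✓

the image equals g(x) = -(1/4)x^3 + (9/20)x^2 + (3/50)x - 149/250


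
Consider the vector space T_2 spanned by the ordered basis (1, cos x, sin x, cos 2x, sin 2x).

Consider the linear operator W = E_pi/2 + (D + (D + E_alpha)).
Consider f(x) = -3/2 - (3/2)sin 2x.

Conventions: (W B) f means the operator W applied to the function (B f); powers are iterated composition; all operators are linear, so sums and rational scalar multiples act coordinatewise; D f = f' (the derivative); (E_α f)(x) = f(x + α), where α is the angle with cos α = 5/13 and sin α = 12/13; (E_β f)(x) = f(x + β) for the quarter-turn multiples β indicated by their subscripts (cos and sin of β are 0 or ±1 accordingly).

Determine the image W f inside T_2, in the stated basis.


the image equals g(x) = -3 - (1194/169)cos 2x + (432/169)sin 2x

E_pi/2 f = -3/2 + (3/2)sin 2x
D f = -3cos 2x
D f = -3cos 2x
E_alpha f = -3/2 - (180/169)cos 2x + (357/338)sin 2x
(D + E_alpha) f = -3/2 - (687/169)cos 2x + (357/338)sin 2x
(D + (D + E_alpha)) f = -3/2 - (1194/169)cos 2x + (357/338)sin 2x
(E_pi/2 + (D + (D + E_alpha))) f = -3 - (1194/169)cos 2x + (432/169)sin 2x


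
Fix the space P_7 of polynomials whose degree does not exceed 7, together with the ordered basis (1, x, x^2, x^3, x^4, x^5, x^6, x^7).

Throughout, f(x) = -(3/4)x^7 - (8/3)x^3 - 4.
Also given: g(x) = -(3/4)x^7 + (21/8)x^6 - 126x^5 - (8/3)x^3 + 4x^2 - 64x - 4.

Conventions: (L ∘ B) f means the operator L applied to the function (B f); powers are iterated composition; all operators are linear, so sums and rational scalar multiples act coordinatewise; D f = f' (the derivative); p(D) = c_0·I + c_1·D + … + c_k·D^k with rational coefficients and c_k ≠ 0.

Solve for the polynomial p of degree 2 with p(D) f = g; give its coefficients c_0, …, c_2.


D^0 f = -(3/4)x^7 - (8/3)x^3 - 4
D^1 f = -(21/4)x^6 - 8x^2
D^2 f = -(63/2)x^5 - 16x
matching coefficients of g against c_0 f + c_1 Df + … from the top degree down determines the c_i
solution: c_0 = 1, c_1 = -1/2, c_2 = 4

c_0 = 1, c_1 = -1/2, c_2 = 4


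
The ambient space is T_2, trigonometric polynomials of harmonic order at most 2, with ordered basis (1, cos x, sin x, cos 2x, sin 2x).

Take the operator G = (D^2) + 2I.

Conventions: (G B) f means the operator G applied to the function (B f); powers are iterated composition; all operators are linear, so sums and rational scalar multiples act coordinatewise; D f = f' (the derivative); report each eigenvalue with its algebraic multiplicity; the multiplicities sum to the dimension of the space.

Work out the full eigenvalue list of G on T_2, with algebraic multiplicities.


λ = -2 (multiplicity 2), λ = 1 (multiplicity 2), λ = 2 (multiplicity 1)

image of 1: 2
image of cos x: cos x
image of sin x: sin x
image of cos 2x: -2cos 2x
image of sin 2x: -2sin 2x
the matrix is diagonal; its diagonal is (2, 1, 1, -2, -2)
for a triangular matrix the eigenvalues are the diagonal entries, with algebraic multiplicity their repetition count


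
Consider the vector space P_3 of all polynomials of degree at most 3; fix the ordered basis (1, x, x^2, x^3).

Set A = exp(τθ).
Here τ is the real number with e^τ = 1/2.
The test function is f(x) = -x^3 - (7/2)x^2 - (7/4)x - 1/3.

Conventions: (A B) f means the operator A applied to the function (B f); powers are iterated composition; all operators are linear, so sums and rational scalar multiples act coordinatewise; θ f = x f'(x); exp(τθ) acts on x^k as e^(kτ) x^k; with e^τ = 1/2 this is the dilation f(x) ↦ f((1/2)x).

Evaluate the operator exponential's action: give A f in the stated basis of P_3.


exp(τθ) x^k = e^(kτ) x^k; with e^τ = 1/2 this sends x^k to (1/2)^k x^k
x ↦ 1/2 x
x^2 ↦ 1/4 x^2
x^3 ↦ 1/8 x^3
applying this coordinatewise to f: exp(τθ) f = -(1/8)x^3 - (7/8)x^2 - (7/8)x - 1/3

the image equals g(x) = -(1/8)x^3 - (7/8)x^2 - (7/8)x - 1/3


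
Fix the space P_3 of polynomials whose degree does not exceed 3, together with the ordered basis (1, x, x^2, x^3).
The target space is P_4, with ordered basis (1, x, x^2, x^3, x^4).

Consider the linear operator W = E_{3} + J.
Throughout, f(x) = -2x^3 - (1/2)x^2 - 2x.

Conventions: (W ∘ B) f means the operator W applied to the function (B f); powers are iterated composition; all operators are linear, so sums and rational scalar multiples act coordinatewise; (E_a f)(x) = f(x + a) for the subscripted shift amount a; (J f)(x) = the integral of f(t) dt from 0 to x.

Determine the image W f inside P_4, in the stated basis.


the image equals g(x) = -(1/2)x^4 - (13/6)x^3 - (39/2)x^2 - 59x - 129/2

E_{3} f = -2x^3 - (37/2)x^2 - 59x - 129/2
J f = -(1/2)x^4 - (1/6)x^3 - x^2
(E_{3} + J) f = -(1/2)x^4 - (13/6)x^3 - (39/2)x^2 - 59x - 129/2


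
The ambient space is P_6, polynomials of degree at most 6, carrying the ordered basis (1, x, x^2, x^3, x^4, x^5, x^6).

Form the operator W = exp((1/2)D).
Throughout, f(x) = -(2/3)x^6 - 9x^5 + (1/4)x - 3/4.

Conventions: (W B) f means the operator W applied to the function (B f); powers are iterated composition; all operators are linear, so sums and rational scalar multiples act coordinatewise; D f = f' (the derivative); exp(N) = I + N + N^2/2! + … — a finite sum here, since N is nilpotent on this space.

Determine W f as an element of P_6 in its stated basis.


order-1 term: -2x^5 - (45/2)x^4 + 1/8
order-2 term: -(5/2)x^4 - (45/2)x^3
order-3 term: -(5/3)x^3 - (45/4)x^2
order-4 term: -(5/8)x^2 - (45/16)x
order-5 term: -(1/8)x - 9/32
order-6 term: -1/96
the series for exp((1/2)D) f terminates at order 6
exp((1/2)D) f = -(2/3)x^6 - 11x^5 - 25x^4 - (145/6)x^3 - (95/8)x^2 - (43/16)x - 11/12

the image equals g(x) = -(2/3)x^6 - 11x^5 - 25x^4 - (145/6)x^3 - (95/8)x^2 - (43/16)x - 11/12


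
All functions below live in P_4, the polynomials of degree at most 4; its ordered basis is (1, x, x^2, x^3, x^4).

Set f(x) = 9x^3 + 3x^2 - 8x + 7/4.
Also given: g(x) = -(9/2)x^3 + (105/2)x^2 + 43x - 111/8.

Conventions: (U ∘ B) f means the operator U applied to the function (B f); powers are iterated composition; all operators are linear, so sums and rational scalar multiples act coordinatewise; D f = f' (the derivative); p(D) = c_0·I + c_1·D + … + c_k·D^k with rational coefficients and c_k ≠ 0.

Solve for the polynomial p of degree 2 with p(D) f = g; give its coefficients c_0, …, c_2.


D^0 f = 9x^3 + 3x^2 - 8x + 7/4
D^1 f = 27x^2 + 6x - 8
D^2 f = 54x + 6
matching coefficients of g against c_0 f + c_1 Df + … from the top degree down determines the c_i
solution: c_0 = -1/2, c_1 = 2, c_2 = 1/2

c_0 = -1/2, c_1 = 2, c_2 = 1/2


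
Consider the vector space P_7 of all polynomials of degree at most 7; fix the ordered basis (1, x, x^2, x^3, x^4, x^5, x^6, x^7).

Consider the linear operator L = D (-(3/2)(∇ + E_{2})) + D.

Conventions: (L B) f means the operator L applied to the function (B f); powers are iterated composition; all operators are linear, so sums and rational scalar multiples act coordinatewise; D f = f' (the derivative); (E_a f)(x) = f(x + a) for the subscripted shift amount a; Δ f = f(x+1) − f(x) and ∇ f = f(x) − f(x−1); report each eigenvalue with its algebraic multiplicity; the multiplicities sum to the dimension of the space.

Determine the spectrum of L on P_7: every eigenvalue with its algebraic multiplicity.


λ = 0 (multiplicity 8)

image of 1: 0
image of x: -1/2
image of x^2: -x - 9
image of x^3: -(3/2)x^2 - 27x - 27/2
image of x^4: -2x^3 - 54x^2 - 54x - 54
image of x^5: -(5/2)x^4 - 90x^3 - 135x^2 - 270x - 225/2
image of x^6: -3x^5 - 135x^4 - 270x^3 - 810x^2 - 675x - 297
image of x^7: -(7/2)x^6 - 189x^5 - (945/2)x^4 - 1890x^3 - (4725/2)x^2 - 2079x - 1323/2
the matrix is upper triangular; its diagonal is (0, 0, 0, 0, 0, 0, 0, 0)
for a triangular matrix the eigenvalues are the diagonal entries, with algebraic multiplicity their repetition count


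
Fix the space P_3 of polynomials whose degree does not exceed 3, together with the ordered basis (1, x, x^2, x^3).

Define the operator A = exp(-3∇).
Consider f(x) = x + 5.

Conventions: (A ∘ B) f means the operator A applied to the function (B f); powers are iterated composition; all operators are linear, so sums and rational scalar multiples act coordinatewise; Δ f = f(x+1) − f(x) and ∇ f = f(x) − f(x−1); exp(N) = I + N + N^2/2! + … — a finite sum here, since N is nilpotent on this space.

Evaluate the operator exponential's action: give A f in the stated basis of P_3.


the image equals g(x) = x + 2

order-1 term: -3
the series for exp(-3∇) f terminates at order 1
exp(-3∇) f = x + 2


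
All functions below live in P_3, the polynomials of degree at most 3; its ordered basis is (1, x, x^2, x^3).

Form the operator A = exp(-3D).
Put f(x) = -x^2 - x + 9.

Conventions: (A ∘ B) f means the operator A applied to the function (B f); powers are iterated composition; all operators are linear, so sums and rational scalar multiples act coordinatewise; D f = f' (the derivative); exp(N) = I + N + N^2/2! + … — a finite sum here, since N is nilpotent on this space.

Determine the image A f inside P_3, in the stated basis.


g(x) = -x^2 + 5x + 3

order-1 term: 6x + 3
order-2 term: -9
the series for exp(-3D) f terminates at order 2
exp(-3D) f = -x^2 + 5x + 3


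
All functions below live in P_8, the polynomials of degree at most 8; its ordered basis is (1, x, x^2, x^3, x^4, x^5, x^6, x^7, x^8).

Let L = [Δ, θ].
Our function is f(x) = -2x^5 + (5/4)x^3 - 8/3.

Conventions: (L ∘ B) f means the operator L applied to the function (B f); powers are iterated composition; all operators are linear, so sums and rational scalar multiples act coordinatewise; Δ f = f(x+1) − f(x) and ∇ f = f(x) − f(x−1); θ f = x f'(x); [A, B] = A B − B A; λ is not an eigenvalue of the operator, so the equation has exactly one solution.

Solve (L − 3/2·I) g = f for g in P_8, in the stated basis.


write g with unknown coordinates in the stated basis and equate coefficients in (L − 3/2·I) g = f
solving from the highest basis element down gives g = (4/3)x^5 + (40/9)x^4 + (1555/54)x^3 + (3235/27)x^2 + (26590/81)x + 110387/243
check: L g = (20/3)x^4 + (400/9)x^3 + (3235/18)x^2 + (13295/27)x + 109955/162
so L g − 3/2·g = -2x^5 + (5/4)x^3 - 8/3 = f ✓

g(x) = (4/3)x^5 + (40/9)x^4 + (1555/54)x^3 + (3235/27)x^2 + (26590/81)x + 110387/243


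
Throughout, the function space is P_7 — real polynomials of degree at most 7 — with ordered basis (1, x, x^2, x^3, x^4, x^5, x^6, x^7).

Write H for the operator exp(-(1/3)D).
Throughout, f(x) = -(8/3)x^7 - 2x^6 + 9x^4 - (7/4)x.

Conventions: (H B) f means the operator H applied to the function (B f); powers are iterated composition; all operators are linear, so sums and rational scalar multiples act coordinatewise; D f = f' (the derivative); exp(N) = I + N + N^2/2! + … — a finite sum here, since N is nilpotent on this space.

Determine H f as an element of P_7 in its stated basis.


the image equals g(x) = -(8/3)x^7 + (38/9)x^6 - (20/9)x^5 + (739/81)x^4 - (2836/243)x^3 + (1424/243)x^2 - (26765/8748)x + 18185/26244

order-1 term: (56/9)x^6 + 4x^5 - 12x^3 + 7/12
order-2 term: -(56/9)x^5 - (10/3)x^4 + 6x^2
order-3 term: (280/81)x^4 + (40/27)x^3 - (4/3)x
order-4 term: -(280/243)x^3 - (10/27)x^2 + 1/9
order-5 term: (56/243)x^2 + (4/81)x
order-6 term: -(56/2187)x - 2/729
order-7 term: 8/6561
the series for exp(-(1/3)D) f terminates at order 7
exp(-(1/3)D) f = -(8/3)x^7 + (38/9)x^6 - (20/9)x^5 + (739/81)x^4 - (2836/243)x^3 + (1424/243)x^2 - (26765/8748)x + 18185/26244


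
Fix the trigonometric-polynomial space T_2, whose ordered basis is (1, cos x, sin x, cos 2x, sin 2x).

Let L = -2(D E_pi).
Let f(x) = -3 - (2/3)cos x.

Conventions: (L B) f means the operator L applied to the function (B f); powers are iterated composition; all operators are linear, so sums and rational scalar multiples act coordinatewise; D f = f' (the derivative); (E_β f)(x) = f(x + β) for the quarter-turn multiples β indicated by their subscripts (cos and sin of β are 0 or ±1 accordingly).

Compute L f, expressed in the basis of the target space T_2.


the result is g(x) = (4/3)sin x

E_pi f = -3 + (2/3)cos x
D E_pi f = -(2/3)sin x
(-2(D E_pi)) f = (4/3)sin x


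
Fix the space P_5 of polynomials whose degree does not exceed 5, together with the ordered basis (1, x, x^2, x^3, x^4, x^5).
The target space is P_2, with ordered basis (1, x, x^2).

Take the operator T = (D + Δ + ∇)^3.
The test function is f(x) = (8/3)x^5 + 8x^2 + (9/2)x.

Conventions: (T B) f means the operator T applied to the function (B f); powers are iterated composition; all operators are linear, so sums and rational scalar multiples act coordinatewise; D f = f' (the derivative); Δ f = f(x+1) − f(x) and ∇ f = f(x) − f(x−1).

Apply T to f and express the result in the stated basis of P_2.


D f = (40/3)x^4 + 16x + 9/2
Δ f = (40/3)x^4 + (80/3)x^3 + (80/3)x^2 + (88/3)x + 91/6
∇ f = (40/3)x^4 - (80/3)x^3 + (80/3)x^2 + (8/3)x - 5/6
(D + Δ + ∇) f = 40x^4 + (160/3)x^2 + 48x + 113/6
D (D + Δ + ∇) f = 160x^3 + (320/3)x + 48
Δ (D + Δ + ∇) f = 160x^3 + 240x^2 + (800/3)x + 424/3
∇ (D + Δ + ∇) f = 160x^3 - 240x^2 + (800/3)x - 136/3
(D + Δ + ∇) (D + Δ + ∇) f = 480x^3 + 640x + 144
D (D + Δ + ∇) (D + Δ + ∇) f = 1440x^2 + 640
Δ (D + Δ + ∇) (D + Δ + ∇) f = 1440x^2 + 1440x + 1120
∇ (D + Δ + ∇) (D + Δ + ∇) f = 1440x^2 - 1440x + 1120
(D + Δ + ∇) (D + Δ + ∇) (D + Δ + ∇) f = 4320x^2 + 2880

the result is g(x) = 4320x^2 + 2880


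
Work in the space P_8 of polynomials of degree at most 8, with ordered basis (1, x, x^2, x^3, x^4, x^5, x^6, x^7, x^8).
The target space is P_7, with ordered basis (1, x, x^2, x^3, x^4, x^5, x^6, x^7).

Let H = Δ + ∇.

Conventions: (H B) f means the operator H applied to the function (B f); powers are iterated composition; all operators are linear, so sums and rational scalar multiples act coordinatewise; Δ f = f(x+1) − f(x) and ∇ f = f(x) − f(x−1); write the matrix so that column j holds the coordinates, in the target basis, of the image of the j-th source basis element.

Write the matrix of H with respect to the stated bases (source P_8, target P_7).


image of 1: 0
image of x: 2
image of x^2: 4x
image of x^3: 6x^2 + 2
image of x^4: 8x^3 + 8x
image of x^5: 10x^4 + 20x^2 + 2
image of x^6: 12x^5 + 40x^3 + 12x
image of x^7: 14x^6 + 70x^4 + 42x^2 + 2
image of x^8: 16x^7 + 112x^5 + 112x^3 + 16x
each image's coordinates form column j of the matrix

the matrix is [[0, 2, 0, 2, 0, 2, 0, 2, 0]; [0, 0, 4, 0, 8, 0, 12, 0, 16]; [0, 0, 0, 6, 0, 20, 0, 42, 0]; [0, 0, 0, 0, 8, 0, 40, 0, 112]; [0, 0, 0, 0, 0, 10, 0, 70, 0]; [0, 0, 0, 0, 0, 0, 12, 0, 112]; [0, 0, 0, 0, 0, 0, 0, 14, 0]; [0, 0, 0, 0, 0, 0, 0, 0, 16]] (rows listed top to bottom)


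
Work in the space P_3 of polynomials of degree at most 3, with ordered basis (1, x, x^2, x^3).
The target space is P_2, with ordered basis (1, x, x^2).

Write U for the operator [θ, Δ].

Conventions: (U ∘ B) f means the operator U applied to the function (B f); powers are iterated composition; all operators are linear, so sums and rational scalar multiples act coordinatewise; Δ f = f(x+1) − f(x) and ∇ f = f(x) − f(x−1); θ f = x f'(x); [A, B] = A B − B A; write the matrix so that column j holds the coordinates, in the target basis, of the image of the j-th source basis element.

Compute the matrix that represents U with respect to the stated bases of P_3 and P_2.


the matrix is [[0, -1, -2, -3]; [0, 0, -2, -6]; [0, 0, 0, -3]] (rows listed top to bottom)

image of 1: 0
image of x: -1
image of x^2: -2x - 2
image of x^3: -3x^2 - 6x - 3
each image's coordinates form column j of the matrix


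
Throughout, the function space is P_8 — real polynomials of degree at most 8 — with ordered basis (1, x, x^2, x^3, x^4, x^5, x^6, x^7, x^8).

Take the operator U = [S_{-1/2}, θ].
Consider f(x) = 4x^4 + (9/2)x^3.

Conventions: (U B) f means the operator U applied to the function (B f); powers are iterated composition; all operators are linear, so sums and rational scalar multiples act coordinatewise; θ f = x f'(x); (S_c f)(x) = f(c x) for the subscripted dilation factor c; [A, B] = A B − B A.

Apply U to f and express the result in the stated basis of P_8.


g(x) = 0

θ f = 16x^4 + (27/2)x^3
S_{-1/2} θ f = x^4 - (27/16)x^3
S_{-1/2} f = (1/4)x^4 - (9/16)x^3
θ S_{-1/2} f = x^4 - (27/16)x^3
[S_{-1/2}, θ] f = 0


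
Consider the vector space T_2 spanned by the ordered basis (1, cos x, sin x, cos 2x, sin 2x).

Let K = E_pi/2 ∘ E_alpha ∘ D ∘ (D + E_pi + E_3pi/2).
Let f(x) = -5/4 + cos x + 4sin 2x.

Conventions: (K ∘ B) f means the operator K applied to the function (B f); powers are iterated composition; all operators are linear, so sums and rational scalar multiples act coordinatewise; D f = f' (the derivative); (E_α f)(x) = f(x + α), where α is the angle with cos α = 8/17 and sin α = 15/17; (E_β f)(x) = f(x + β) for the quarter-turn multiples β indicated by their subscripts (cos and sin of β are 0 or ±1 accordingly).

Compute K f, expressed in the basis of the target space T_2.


D f = -sin x + 8cos 2x
E_pi f = -5/4 - cos x + 4sin 2x
E_3pi/2 f = -5/4 + sin x - 4sin 2x
(D + E_pi + E_3pi/2) f = -5/2 - cos x + 8cos 2x
D (D + E_pi + E_3pi/2) f = sin x - 16sin 2x
E_alpha D (D + E_pi + E_3pi/2) f = (15/17)cos x + (8/17)sin x - (3840/289)cos 2x + (2576/289)sin 2x
E_pi/2 E_alpha D (D + E_pi + E_3pi/2) f = (8/17)cos x - (15/17)sin x + (3840/289)cos 2x - (2576/289)sin 2x

g(x) = (8/17)cos x - (15/17)sin x + (3840/289)cos 2x - (2576/289)sin 2x


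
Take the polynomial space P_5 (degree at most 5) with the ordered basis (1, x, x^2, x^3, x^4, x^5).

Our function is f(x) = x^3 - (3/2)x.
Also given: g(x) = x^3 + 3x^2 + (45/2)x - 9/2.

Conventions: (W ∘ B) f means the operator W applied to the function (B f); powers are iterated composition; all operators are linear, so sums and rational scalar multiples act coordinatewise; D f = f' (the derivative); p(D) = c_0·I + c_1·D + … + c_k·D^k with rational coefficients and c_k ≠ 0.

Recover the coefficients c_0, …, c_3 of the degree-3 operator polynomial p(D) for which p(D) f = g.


D^0 f = x^3 - (3/2)x
D^1 f = 3x^2 - 3/2
D^2 f = 6x
D^3 f = 6
matching coefficients of g against c_0 f + c_1 Df + … from the top degree down determines the c_i
solution: c_0 = 1, c_1 = 1, c_2 = 4, c_3 = -1/2

c_0 = 1, c_1 = 1, c_2 = 4, c_3 = -1/2


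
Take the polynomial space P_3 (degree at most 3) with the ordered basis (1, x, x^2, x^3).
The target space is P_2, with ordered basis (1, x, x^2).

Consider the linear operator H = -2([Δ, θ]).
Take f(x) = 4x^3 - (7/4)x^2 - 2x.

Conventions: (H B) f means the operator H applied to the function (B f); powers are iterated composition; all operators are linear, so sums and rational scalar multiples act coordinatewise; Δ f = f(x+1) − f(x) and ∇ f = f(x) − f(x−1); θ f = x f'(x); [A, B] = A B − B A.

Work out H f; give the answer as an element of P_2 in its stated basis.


θ f = 12x^3 - (7/2)x^2 - 2x
Δ θ f = 36x^2 + 29x + 13/2
Δ f = 12x^2 + (17/2)x + 1/4
θ Δ f = 24x^2 + (17/2)x
[Δ, θ] f = 12x^2 + (41/2)x + 13/2
(-2([Δ, θ])) f = -24x^2 - 41x - 13

the result is g(x) = -24x^2 - 41x - 13


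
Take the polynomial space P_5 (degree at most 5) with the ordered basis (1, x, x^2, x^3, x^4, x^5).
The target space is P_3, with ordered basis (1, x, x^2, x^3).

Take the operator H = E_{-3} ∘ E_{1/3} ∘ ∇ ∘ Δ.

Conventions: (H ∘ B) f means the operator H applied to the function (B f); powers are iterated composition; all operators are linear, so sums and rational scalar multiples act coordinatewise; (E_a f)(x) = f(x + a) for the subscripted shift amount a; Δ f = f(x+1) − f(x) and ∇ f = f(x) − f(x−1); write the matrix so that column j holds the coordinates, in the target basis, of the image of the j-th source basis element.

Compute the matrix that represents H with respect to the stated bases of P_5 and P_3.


the matrix is [[0, 0, 2, -16, 262/3, -10960/27]; [0, 0, 0, 6, -64, 1310/3]; [0, 0, 0, 0, 12, -160]; [0, 0, 0, 0, 0, 20]] (rows listed top to bottom)

image of 1: 0
image of x: 0
image of x^2: 2
image of x^3: 6x - 16
image of x^4: 12x^2 - 64x + 262/3
image of x^5: 20x^3 - 160x^2 + (1310/3)x - 10960/27
each image's coordinates form column j of the matrix


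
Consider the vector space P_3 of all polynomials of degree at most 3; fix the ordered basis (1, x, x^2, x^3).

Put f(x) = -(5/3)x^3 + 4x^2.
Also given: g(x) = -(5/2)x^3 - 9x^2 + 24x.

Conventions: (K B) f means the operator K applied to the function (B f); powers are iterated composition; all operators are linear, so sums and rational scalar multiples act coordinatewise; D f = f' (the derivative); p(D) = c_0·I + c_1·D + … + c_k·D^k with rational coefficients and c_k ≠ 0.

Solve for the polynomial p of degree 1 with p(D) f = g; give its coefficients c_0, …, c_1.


D^0 f = -(5/3)x^3 + 4x^2
D^1 f = -5x^2 + 8x
matching coefficients of g against c_0 f + c_1 Df + … from the top degree down determines the c_i
solution: c_0 = 3/2, c_1 = 3

p(D) = (3/2)·I + 3·D, i.e. c_0 = 3/2, c_1 = 3


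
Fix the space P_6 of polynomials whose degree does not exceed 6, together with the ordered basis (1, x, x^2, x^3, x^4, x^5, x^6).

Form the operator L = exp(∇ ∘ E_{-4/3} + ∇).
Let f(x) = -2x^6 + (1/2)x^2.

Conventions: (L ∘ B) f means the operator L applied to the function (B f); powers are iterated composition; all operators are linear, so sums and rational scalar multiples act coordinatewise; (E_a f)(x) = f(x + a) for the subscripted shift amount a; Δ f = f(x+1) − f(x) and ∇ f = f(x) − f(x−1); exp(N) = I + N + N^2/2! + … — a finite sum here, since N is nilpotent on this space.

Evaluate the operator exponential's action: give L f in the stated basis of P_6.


the image equals g(x) = -2x^6 - 24x^5 + 20x^4 + (1040/3)x^3 - (17551/18)x^2 - (8882/27)x + 161953/81

order-1 term: -24x^5 + 140x^4 - (1360/3)x^3 + (7420/9)x^2 - (21314/27)x + 25207/81
order-2 term: -120x^4 + 1120x^3 - 4680x^2 + (86800/9)x - 71974/9
order-3 term: -320x^3 + 3360x^2 - 13280x + 19040
order-4 term: -480x^2 + 4480x - 34400/3
order-5 term: -384x + 2240
order-6 term: -128
the series for exp(∇ ∘ E_{-4/3} + ∇) f terminates at order 6
exp(∇ ∘ E_{-4/3} + ∇) f = -2x^6 - 24x^5 + 20x^4 + (1040/3)x^3 - (17551/18)x^2 - (8882/27)x + 161953/81
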